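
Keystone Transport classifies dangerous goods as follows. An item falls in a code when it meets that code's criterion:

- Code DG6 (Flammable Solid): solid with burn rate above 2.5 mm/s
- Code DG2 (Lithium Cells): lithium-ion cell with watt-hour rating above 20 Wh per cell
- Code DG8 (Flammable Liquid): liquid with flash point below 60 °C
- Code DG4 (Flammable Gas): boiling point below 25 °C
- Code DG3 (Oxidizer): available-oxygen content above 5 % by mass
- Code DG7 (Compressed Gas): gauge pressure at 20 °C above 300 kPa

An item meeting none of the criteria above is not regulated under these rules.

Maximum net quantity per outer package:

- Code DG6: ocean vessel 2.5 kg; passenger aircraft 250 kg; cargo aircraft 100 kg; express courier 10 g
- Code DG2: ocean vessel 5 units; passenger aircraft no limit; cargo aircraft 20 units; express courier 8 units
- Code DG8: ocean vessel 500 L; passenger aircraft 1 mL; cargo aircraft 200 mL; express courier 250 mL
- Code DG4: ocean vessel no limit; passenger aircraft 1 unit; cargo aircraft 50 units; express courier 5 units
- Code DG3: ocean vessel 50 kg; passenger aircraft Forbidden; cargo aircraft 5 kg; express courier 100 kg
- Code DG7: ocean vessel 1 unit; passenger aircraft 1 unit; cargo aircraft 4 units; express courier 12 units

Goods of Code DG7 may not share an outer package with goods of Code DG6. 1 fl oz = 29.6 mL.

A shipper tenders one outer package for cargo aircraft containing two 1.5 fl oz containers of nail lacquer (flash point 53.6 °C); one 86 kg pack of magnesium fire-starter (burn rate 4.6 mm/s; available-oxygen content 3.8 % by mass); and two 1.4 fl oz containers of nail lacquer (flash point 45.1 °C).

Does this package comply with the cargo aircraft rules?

With flash point 53.6 °C (< 60 °C), the nail lacquer falls in Code DG8.
The magnesium fire-starter has burn rate 4.6 mm/s, which is > 2.5 mm/s, so it is Code DG6 (Flammable Solid).
Flash point 45.1 °C meets the Code DG8 criterion (Flammable Liquid), so the nail lacquer is Code DG8.
Code DG6 quantity: 86 kg.
86 kg is within the cargo aircraft limit of 100 kg for Code DG6.
Total Code DG8: (two 1.5 fl oz containers = 88.8 mL) + (two 1.4 fl oz containers = 82.88 mL) = 171.68 mL.
That is within the Code DG8 cargo aircraft limit of 200 mL.
The segregation rule (Code DG7 with Code DG6) does not apply to Code DG6 with Code DG8.
Every hazard code is within its cargo aircraft limit and no segregation rule is violated.

Yes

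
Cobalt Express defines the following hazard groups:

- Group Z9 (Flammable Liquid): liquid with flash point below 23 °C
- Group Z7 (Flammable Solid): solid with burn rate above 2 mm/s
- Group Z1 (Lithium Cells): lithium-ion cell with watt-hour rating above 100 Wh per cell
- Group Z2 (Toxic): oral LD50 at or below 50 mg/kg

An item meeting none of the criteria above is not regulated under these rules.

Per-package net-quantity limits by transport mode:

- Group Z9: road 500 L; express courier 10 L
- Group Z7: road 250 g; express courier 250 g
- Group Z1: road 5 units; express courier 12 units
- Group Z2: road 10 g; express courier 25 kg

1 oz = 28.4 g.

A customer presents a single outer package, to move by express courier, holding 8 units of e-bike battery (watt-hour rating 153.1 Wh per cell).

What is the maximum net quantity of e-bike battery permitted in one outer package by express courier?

E-bike battery: watt-hour rating 153.1 Wh per cell > 100 Wh per cell → Group Z1 (Lithium Cells).
The express courier limit for Group Z1 is 12 units.

12 units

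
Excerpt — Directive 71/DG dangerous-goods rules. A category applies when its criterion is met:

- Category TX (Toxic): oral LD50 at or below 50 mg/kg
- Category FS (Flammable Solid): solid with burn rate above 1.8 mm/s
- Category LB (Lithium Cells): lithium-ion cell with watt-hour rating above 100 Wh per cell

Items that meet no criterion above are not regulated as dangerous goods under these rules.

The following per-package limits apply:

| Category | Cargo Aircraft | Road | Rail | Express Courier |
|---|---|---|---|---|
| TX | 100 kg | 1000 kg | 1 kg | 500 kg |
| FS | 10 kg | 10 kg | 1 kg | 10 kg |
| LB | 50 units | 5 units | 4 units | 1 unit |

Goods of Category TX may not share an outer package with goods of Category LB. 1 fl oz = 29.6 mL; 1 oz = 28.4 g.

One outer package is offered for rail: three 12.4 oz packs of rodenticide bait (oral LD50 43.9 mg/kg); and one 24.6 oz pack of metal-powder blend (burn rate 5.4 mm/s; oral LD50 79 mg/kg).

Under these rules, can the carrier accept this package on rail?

Rodenticide bait: oral LD50 43.9 mg/kg ≤ 50 mg/kg → Category TX (Toxic).
The metal-powder blend has burn rate 5.4 mm/s, which is > 1.8 mm/s, so it is Category FS (Flammable Solid).
Category FS quantity: one 24.6 oz pack = 698.64 g.
That is within the Category FS rail limit of 1 kg.
Category TX quantity: three 12.4 oz packs = 1056.48 g.
That exceeds the Category TX rail limit of 1 kg.
The segregation rule (Category TX with Category LB) does not apply to Category FS with Category TX.

No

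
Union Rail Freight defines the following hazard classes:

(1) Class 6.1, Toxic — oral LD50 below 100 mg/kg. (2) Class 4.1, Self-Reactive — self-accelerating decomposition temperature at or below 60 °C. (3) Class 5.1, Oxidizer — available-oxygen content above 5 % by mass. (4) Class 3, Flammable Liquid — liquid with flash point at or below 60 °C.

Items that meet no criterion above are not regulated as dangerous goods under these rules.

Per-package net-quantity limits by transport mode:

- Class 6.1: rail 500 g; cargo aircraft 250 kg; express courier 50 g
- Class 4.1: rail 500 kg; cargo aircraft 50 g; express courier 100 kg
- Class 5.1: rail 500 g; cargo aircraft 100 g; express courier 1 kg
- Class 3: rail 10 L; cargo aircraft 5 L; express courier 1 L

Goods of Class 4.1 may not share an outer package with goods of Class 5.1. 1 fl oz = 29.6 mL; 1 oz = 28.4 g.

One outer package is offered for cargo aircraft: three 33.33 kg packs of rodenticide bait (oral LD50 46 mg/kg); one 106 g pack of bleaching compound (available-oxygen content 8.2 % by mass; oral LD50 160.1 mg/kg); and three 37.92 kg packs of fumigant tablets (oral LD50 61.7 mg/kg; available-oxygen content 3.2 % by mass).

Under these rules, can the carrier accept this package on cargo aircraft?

No

The rodenticide bait has oral LD50 46 mg/kg, which is < 100 mg/kg, so it is Class 6.1 (Toxic).
Bleaching compound: available-oxygen content 8.2 % by mass > 5 % by mass → Class 5.1 (Oxidizer).
Fumigant tablets: oral LD50 61.7 mg/kg < 100 mg/kg → Class 6.1 (Toxic).
Class 5.1 quantity: 106 g.
That exceeds the Class 5.1 cargo aircraft limit of 100 g.
Class 6.1 net quantity: (three 33.33 kg packs = 99.99 kg) + (three 37.92 kg packs = 113.76 kg) = 213.75 kg.
213.75 kg ≤ 250 kg (cargo aircraft limit, Class 6.1) — within limit.
The segregation rule (Class 4.1 with Class 5.1) does not apply to Class 5.1 with Class 6.1.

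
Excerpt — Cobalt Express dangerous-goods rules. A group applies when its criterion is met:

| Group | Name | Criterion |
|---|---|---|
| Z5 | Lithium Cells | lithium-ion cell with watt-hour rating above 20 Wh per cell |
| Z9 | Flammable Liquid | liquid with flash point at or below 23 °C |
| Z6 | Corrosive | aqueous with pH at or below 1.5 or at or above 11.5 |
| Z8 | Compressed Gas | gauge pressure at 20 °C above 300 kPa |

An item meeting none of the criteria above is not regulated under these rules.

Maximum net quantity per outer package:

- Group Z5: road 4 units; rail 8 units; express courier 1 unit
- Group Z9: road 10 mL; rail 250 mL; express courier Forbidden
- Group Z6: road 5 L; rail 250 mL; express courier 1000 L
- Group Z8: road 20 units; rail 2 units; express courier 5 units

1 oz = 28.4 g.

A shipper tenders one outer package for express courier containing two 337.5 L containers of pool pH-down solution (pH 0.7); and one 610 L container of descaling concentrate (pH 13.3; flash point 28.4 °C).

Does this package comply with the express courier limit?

Pool pH-down solution: pH 0.7 ≤ 1.5 → Group Z6 (Corrosive).
The descaling concentrate has pH 13.3, which is ≥ 11.5, so it is Group Z6 (Corrosive).
Total Group Z6: (two 337.5 L containers = 675 L) + 610 L = 1285 L.
1285 L > 1000 L (express courier limit, Group Z6) — over the limit.

No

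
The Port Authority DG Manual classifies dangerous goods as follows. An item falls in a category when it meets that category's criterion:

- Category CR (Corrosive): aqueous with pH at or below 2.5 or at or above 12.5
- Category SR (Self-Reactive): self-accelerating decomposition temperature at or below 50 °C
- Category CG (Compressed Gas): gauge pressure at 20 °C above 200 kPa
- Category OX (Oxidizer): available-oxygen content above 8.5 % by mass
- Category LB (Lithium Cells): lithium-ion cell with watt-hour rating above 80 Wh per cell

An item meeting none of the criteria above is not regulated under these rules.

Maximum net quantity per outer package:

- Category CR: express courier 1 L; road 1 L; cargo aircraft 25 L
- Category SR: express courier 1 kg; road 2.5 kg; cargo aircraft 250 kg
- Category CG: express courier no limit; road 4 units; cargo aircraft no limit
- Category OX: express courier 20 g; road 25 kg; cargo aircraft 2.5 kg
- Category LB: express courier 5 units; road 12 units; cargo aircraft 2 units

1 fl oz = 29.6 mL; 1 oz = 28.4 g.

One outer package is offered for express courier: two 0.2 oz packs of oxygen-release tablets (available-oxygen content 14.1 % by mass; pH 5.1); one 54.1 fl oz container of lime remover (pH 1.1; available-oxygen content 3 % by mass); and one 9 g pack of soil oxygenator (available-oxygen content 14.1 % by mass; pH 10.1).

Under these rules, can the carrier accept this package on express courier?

With available-oxygen content 14.1 % by mass (> 8.5 % by mass), the oxygen-release tablets fall in Category OX.
Lime remover: pH 1.1 ≤ 2.5 → Category CR (Corrosive).
With available-oxygen content 14.1 % by mass (> 8.5 % by mass), the soil oxygenator falls in Category OX.
Category CR quantity: one 54.1 fl oz container = 1601.36 mL.
1601.36 mL > 1 L (express courier limit, Category CR) — over the limit.
Category OX net quantity: (two 0.2 oz packs = 11.36 g) + 9 g = 20.36 g.
That exceeds the Category OX express courier limit of 20 g.

No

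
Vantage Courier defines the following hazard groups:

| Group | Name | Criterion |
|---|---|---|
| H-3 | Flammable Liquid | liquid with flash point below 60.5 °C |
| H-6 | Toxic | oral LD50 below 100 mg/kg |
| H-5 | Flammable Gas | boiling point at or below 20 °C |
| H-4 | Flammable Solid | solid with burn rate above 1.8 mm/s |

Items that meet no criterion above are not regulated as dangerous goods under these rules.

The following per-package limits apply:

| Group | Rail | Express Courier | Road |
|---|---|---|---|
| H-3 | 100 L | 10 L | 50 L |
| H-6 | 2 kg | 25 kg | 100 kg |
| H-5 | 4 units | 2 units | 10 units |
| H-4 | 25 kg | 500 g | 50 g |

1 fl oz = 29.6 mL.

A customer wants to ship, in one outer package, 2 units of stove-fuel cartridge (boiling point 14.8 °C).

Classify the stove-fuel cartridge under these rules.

The stove-fuel cartridge has boiling point 14.8 °C, which is ≤ 20 °C, so it is Group H-5 (Flammable Gas).

Group H-5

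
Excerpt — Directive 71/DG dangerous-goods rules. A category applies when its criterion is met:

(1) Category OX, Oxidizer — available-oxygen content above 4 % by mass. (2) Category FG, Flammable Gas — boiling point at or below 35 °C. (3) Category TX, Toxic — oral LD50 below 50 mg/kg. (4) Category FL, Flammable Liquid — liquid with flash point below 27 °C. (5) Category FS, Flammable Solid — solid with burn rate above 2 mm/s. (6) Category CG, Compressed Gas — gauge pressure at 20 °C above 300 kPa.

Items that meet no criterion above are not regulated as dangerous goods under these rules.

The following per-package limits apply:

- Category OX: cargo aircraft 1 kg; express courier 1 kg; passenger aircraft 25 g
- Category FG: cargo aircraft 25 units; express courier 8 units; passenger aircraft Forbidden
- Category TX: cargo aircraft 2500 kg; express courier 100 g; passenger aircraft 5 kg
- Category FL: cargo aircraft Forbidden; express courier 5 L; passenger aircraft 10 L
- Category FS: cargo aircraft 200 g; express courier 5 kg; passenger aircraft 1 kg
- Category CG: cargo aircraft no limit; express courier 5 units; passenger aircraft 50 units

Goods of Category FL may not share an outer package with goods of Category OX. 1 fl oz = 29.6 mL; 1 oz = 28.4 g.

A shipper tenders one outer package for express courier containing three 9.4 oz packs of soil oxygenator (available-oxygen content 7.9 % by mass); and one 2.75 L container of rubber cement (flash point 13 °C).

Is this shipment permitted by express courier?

The soil oxygenator has available-oxygen content 7.9 % by mass, which is > 4 % by mass, so it is Category OX (Oxidizer).
Rubber cement: flash point 13 °C < 27 °C → Category FL (Flammable Liquid).
Category FL quantity: 2.75 L.
That is within the Category FL express courier limit of 5 L.
Category OX quantity: three 9.4 oz packs = 800.88 g.
800.88 g is within the express courier limit of 1 kg for Category OX.
Category FL and Category OX may not share an outer package.

No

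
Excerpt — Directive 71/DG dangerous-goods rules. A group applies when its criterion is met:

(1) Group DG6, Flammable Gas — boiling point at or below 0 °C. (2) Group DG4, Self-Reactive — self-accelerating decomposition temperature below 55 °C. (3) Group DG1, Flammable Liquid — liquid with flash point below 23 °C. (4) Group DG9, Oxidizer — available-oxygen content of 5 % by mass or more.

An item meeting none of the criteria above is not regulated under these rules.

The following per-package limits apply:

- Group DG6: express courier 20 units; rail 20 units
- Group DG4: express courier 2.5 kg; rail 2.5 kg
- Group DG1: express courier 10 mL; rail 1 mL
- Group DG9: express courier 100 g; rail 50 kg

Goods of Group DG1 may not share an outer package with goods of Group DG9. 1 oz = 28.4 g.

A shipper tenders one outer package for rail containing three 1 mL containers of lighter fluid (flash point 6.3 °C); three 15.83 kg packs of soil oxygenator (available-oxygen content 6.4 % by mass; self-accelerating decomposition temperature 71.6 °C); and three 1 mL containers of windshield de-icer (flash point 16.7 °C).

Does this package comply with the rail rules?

Lighter fluid: flash point 6.3 °C < 23 °C → Group DG1 (Flammable Liquid).
With available-oxygen content 6.4 % by mass (≥ 5 % by mass), the soil oxygenator falls in Group DG9.
With flash point 16.7 °C (< 23 °C), the windshield de-icer falls in Group DG1.
Total Group DG1: (three 1 mL containers = 3 mL) + (three 1 mL containers = 3 mL) = 6 mL.
6 mL > 1 mL (rail limit, Group DG1) — over the limit.
Group DG9 quantity: three 15.83 kg packs = 47.49 kg.
That is within the Group DG9 rail limit of 50 kg.
Group DG1 and Group DG9 may not share an outer package.

No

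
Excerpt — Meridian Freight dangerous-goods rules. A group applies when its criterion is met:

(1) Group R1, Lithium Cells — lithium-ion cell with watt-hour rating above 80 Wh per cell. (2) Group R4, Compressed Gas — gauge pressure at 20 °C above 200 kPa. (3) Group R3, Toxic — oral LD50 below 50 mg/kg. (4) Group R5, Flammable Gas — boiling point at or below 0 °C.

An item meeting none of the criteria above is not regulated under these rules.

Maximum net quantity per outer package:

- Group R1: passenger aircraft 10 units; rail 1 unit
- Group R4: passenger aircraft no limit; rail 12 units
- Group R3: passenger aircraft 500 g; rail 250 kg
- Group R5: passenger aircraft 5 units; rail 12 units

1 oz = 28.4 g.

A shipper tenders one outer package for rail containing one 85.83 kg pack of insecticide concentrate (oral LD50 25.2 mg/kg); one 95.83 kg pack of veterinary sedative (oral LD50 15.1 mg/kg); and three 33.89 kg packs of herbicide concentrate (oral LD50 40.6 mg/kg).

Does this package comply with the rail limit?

Oral LD50 25.2 mg/kg meets the Group R3 criterion (Toxic), so the insecticide concentrate is Group R3.
Oral LD50 15.1 mg/kg meets the Group R3 criterion (Toxic), so the veterinary sedative is Group R3.
Oral LD50 40.6 mg/kg meets the Group R3 criterion (Toxic), so the herbicide concentrate is Group R3.
Total Group R3: 85.83 kg + 95.83 kg + (three 33.89 kg packs = 101.67 kg) = 283.33 kg.
That exceeds the Group R3 rail limit of 250 kg.

No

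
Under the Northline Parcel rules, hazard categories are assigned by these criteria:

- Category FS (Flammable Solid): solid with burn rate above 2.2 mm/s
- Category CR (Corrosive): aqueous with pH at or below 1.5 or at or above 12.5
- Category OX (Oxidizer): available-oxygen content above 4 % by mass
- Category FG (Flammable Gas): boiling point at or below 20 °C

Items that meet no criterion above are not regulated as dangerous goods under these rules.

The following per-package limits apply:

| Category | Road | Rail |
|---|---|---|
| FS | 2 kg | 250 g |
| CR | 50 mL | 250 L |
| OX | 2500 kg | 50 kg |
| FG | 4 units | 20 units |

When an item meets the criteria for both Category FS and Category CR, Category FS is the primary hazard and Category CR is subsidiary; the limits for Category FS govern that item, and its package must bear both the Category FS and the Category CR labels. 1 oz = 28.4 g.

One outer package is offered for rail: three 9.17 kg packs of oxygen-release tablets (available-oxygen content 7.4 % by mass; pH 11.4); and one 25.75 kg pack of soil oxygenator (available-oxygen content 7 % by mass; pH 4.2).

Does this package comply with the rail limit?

The oxygen-release tablets have available-oxygen content 7.4 % by mass, which is > 4 % by mass, so they are Category OX (Oxidizer).
Available-oxygen content 7 % by mass meets the Category OX criterion (Oxidizer), so the soil oxygenator is Category OX.
Category OX net quantity: (three 9.17 kg packs = 27.51 kg) + 25.75 kg = 53.26 kg.
53.26 kg > 50 kg (rail limit, Category OX) — over the limit.

No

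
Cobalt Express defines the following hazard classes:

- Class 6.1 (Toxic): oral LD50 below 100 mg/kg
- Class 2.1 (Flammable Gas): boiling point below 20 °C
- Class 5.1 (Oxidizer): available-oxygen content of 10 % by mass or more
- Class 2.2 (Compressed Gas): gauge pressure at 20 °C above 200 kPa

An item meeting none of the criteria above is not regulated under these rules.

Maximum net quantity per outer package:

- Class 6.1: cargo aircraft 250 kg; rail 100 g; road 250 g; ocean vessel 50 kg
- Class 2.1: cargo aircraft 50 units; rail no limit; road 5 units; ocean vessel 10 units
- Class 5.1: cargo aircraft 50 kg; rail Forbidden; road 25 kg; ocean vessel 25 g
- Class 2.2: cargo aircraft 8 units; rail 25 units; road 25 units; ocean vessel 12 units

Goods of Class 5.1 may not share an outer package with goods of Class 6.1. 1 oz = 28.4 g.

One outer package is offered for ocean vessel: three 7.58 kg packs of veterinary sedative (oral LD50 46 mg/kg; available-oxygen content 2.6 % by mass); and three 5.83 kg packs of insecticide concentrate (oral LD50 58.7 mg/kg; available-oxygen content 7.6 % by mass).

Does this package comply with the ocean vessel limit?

Yes

Veterinary sedative: oral LD50 46 mg/kg < 100 mg/kg → Class 6.1 (Toxic).
The insecticide concentrate has oral LD50 58.7 mg/kg, which is < 100 mg/kg, so it is Class 6.1 (Toxic).
Class 6.1 net quantity: (three 7.58 kg packs = 22.74 kg) + (three 5.83 kg packs = 17.49 kg) = 40.23 kg.
That is within the Class 6.1 ocean vessel limit of 50 kg.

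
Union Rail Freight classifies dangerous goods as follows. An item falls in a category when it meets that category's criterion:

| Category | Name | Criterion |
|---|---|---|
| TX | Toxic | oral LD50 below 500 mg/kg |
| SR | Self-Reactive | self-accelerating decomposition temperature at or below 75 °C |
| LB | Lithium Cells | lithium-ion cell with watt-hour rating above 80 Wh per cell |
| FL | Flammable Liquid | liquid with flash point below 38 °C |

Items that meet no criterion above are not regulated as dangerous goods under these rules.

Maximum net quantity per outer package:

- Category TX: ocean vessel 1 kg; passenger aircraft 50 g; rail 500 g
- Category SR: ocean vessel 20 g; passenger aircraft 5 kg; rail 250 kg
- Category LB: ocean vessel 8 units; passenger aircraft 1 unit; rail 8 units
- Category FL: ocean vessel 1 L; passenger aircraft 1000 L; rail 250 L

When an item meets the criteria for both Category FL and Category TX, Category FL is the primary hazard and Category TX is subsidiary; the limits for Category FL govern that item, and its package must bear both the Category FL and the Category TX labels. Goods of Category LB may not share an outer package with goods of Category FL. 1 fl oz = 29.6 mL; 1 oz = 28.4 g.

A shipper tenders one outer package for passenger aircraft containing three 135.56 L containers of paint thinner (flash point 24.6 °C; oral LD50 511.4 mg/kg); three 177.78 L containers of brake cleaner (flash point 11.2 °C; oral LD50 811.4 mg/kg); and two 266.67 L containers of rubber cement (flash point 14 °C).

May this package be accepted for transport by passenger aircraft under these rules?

No

Flash point 24.6 °C meets the Category FL criterion (Flammable Liquid), so the paint thinner is Category FL.
With flash point 11.2 °C (< 38 °C), the brake cleaner falls in Category FL.
The rubber cement has flash point 14 °C, which is < 38 °C, so it is Category FL (Flammable Liquid).
Category FL net quantity: (three 135.56 L containers = 406.68 L) + (three 177.78 L containers = 533.34 L) + (two 266.67 L containers = 533.34 L) = 1473.36 L.
1473.36 L > 1000 L (passenger aircraft limit, Category FL) — over the limit.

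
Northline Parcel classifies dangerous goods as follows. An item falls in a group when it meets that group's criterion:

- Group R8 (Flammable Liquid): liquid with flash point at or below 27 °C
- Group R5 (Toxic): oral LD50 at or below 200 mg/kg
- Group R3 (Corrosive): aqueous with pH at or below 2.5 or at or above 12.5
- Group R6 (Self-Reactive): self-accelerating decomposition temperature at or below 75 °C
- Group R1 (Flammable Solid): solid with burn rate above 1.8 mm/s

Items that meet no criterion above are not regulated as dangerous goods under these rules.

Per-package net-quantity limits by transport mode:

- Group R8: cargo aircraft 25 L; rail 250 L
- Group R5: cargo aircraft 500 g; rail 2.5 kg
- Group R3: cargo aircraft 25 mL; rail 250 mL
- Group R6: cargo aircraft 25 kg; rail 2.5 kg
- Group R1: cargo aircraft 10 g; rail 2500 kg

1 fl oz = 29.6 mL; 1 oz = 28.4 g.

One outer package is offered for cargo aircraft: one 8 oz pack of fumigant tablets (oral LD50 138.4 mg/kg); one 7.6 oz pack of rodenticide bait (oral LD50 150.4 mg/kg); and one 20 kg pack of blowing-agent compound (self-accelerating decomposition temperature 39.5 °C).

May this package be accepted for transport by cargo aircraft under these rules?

Yes

With oral LD50 138.4 mg/kg (≤ 200 mg/kg), the fumigant tablets fall in Group R5.
Rodenticide bait: oral LD50 150.4 mg/kg ≤ 200 mg/kg → Group R5 (Toxic).
Self-accelerating decomposition temperature 39.5 °C meets the Group R6 criterion (Self-Reactive), so the blowing-agent compound is Group R6.
Group R5 net quantity: (one 8 oz pack = 227.2 g) + (one 7.6 oz pack = 215.84 g) = 443.04 g.
That is within the Group R5 cargo aircraft limit of 500 g.
Group R6 quantity: 20 kg.
That is within the Group R6 cargo aircraft limit of 25 kg.
Every hazard group is within its cargo aircraft limit and no segregation rule is violated.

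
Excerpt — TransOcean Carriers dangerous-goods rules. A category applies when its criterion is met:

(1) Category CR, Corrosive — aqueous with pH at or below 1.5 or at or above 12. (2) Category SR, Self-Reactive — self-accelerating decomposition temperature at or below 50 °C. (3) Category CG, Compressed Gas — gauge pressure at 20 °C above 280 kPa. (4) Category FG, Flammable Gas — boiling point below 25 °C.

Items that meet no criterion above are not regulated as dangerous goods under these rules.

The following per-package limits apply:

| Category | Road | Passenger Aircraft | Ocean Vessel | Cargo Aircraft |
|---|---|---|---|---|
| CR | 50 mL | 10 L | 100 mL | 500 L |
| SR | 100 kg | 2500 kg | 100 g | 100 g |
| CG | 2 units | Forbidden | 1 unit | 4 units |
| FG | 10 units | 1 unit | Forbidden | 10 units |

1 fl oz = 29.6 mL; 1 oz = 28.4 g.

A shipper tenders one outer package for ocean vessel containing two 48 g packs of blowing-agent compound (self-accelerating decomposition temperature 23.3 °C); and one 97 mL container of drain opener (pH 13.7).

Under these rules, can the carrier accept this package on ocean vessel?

Yes

Self-accelerating decomposition temperature 23.3 °C meets the Category SR criterion (Self-Reactive), so the blowing-agent compound is Category SR.
The drain opener has pH 13.7, which is ≥ 12, so it is Category CR (Corrosive).
Category SR quantity: two 48 g packs = 96 g.
96 g ≤ 100 g (ocean vessel limit, Category SR) — within limit.
Category CR quantity: 97 mL.
97 mL is within the ocean vessel limit of 100 mL for Category CR.
Every hazard category is within its ocean vessel limit and no segregation rule is violated.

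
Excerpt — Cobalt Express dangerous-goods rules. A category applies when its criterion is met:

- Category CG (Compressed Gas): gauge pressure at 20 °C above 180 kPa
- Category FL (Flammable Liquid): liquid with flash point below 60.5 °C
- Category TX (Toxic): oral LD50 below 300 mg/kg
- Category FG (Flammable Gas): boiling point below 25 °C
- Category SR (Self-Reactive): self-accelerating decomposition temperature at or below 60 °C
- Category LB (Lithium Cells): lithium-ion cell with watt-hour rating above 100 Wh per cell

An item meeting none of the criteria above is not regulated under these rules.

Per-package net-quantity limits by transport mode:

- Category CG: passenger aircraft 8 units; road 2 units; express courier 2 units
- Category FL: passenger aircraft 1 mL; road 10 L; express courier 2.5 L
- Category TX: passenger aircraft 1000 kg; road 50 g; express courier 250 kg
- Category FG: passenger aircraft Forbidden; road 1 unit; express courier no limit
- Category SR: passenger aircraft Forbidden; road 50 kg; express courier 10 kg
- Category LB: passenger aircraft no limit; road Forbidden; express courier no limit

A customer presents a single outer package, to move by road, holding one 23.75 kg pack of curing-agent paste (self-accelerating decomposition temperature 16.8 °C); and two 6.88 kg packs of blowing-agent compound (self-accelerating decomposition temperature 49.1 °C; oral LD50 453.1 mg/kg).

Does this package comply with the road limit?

With self-accelerating decomposition temperature 16.8 °C (≤ 60 °C), the curing-agent paste falls in Category SR.
Blowing-agent compound: self-accelerating decomposition temperature 49.1 °C ≤ 60 °C → Category SR (Self-Reactive).
Category SR net quantity: 23.75 kg + (two 6.88 kg packs = 13.76 kg) = 37.51 kg.
That is within the Category SR road limit of 50 kg.

Yes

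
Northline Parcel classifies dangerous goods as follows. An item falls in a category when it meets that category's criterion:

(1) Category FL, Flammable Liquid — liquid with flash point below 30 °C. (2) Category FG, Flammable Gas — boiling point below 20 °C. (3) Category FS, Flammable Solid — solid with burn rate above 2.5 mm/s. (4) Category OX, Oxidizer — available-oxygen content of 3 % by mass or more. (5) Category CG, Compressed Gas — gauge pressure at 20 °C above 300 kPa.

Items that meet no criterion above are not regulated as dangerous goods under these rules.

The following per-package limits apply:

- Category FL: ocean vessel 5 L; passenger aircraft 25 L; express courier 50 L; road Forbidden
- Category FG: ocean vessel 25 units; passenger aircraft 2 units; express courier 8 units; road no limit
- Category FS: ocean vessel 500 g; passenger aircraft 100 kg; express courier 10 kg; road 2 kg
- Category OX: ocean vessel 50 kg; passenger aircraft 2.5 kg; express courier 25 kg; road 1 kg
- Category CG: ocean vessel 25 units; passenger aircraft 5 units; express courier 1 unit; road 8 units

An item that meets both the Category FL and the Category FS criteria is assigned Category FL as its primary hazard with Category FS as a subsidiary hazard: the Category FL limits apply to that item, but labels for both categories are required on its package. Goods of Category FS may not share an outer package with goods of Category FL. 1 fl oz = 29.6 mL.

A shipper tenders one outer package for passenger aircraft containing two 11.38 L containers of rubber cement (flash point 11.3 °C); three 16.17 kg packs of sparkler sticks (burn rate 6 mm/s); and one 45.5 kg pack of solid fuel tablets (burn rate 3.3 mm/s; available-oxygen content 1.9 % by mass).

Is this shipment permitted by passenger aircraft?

Flash point 11.3 °C meets the Category FL criterion (Flammable Liquid), so the rubber cement is Category FL.
Sparkler sticks: burn rate 6 mm/s > 2.5 mm/s → Category FS (Flammable Solid).
Solid fuel tablets: burn rate 3.3 mm/s > 2.5 mm/s → Category FS (Flammable Solid).
Category FS net quantity: (three 16.17 kg packs = 48.51 kg) + 45.5 kg = 94.01 kg.
That is within the Category FS passenger aircraft limit of 100 kg.
Category FL quantity: two 11.38 L containers = 22.76 L.
That is within the Category FL passenger aircraft limit of 25 L.
Category FS and Category FL may not share an outer package.

No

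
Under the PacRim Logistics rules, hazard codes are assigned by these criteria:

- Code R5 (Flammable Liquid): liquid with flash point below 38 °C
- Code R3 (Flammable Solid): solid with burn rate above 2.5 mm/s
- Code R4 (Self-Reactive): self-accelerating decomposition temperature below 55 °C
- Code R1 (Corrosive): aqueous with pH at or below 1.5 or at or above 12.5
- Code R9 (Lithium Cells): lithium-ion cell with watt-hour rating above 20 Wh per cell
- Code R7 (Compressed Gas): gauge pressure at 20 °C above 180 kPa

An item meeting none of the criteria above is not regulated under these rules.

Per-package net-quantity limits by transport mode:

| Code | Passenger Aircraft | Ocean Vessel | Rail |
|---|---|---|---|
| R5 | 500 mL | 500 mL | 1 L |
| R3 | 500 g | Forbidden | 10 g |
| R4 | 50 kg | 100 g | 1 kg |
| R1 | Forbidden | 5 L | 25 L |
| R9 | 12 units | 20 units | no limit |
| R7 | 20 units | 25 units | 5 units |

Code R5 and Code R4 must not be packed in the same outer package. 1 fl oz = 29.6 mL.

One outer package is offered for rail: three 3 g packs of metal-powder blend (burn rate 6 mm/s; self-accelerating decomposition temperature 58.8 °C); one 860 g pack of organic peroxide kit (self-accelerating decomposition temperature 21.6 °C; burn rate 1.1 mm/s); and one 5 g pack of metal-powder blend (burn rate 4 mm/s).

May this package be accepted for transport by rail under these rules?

No

Burn rate 6 mm/s meets the Code R3 criterion (Flammable Solid), so the metal-powder blend is Code R3.
Self-accelerating decomposition temperature 21.6 °C meets the Code R4 criterion (Self-Reactive), so the organic peroxide kit is Code R4.
The metal-powder blend has burn rate 4 mm/s, which is > 2.5 mm/s, so it is Code R3 (Flammable Solid).
Total Code R3: (three 3 g packs = 9 g) + 5 g = 14 g.
14 g exceeds the rail limit of 10 g for Code R3.
Code R4 quantity: 860 g.
860 g ≤ 1 kg (rail limit, Code R4) — within limit.
The segregation rule (Code R5 with Code R4) does not apply to Code R3 with Code R4.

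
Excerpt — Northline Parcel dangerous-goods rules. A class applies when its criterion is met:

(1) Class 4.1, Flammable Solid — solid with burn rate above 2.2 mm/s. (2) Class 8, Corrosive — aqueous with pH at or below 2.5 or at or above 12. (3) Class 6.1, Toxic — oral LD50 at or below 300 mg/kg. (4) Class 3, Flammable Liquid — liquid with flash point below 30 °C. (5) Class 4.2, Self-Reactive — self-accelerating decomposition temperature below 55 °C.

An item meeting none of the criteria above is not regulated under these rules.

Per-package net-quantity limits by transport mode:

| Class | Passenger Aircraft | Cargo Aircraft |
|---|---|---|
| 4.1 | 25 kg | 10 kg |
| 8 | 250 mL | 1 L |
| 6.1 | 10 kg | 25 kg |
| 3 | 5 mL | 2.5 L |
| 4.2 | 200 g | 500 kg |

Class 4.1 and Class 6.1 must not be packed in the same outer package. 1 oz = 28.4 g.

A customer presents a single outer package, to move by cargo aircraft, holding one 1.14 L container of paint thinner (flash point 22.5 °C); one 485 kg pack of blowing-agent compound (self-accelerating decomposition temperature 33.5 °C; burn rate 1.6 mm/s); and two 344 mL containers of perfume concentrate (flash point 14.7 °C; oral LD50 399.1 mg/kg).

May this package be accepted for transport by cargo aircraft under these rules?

Yes

Paint thinner: flash point 22.5 °C < 30 °C → Class 3 (Flammable Liquid).
With self-accelerating decomposition temperature 33.5 °C (< 55 °C), the blowing-agent compound falls in Class 4.2.
The perfume concentrate has flash point 14.7 °C, which is < 30 °C, so it is Class 3 (Flammable Liquid).
Total Class 3: 1.14 L + (two 344 mL containers = 688 mL) = 1.828 L.
That is within the Class 3 cargo aircraft limit of 2.5 L.
Class 4.2 quantity: 485 kg.
That is within the Class 4.2 cargo aircraft limit of 500 kg.
The segregation rule (Class 4.1 with Class 6.1) does not apply to Class 3 with Class 4.2.
Every hazard class is within its cargo aircraft limit and no segregation rule is violated.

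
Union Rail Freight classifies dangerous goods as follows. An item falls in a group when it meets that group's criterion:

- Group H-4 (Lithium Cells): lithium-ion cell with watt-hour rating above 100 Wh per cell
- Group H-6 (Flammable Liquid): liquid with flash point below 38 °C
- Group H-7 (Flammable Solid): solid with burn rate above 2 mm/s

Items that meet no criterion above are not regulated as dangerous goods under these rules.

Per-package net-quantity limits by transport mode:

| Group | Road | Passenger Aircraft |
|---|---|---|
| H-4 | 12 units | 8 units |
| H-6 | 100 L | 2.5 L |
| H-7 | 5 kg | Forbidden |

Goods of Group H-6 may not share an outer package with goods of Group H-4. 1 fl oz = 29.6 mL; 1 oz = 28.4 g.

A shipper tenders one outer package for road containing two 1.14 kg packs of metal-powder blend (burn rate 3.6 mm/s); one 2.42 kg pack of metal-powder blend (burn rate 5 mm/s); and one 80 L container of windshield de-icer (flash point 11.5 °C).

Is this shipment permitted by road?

Yes

Metal-powder blend: burn rate 3.6 mm/s > 2 mm/s → Group H-7 (Flammable Solid).
With burn rate 5 mm/s (> 2 mm/s), the metal-powder blend falls in Group H-7.
With flash point 11.5 °C (< 38 °C), the windshield de-icer falls in Group H-6.
Group H-6 quantity: 80 L.
That is within the Group H-6 road limit of 100 L.
Group H-7 net quantity: (two 1.14 kg packs = 2.28 kg) + 2.42 kg = 4.7 kg.
4.7 kg ≤ 5 kg (road limit, Group H-7) — within limit.
The segregation rule (Group H-6 with Group H-4) does not apply to Group H-6 with Group H-7.
Every hazard group is within its road limit and no segregation rule is violated.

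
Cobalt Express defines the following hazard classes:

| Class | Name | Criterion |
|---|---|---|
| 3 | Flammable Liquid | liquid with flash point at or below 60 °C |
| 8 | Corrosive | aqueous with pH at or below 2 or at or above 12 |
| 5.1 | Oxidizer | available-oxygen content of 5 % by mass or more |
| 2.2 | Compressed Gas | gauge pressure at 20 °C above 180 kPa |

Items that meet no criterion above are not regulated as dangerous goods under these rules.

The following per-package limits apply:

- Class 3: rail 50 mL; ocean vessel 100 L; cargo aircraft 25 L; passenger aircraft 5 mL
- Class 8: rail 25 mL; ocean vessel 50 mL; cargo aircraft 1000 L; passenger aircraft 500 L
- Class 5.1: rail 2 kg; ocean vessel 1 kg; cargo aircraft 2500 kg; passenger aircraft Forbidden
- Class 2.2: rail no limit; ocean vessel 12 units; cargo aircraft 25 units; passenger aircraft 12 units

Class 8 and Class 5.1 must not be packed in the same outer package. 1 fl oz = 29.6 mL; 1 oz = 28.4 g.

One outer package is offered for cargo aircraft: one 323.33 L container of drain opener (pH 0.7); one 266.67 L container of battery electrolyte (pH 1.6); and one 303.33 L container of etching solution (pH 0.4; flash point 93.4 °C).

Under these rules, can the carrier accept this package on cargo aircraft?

The drain opener has pH 0.7, which is ≤ 2, so it is Class 8 (Corrosive).
With pH 1.6 (≤ 2), the battery electrolyte falls in Class 8.
The etching solution has pH 0.4, which is ≤ 2, so it is Class 8 (Corrosive).
Total Class 8: 323.33 L + 266.67 L + 303.33 L = 893.33 L.
893.33 L ≤ 1000 L (cargo aircraft limit, Class 8) — within limit.

Yes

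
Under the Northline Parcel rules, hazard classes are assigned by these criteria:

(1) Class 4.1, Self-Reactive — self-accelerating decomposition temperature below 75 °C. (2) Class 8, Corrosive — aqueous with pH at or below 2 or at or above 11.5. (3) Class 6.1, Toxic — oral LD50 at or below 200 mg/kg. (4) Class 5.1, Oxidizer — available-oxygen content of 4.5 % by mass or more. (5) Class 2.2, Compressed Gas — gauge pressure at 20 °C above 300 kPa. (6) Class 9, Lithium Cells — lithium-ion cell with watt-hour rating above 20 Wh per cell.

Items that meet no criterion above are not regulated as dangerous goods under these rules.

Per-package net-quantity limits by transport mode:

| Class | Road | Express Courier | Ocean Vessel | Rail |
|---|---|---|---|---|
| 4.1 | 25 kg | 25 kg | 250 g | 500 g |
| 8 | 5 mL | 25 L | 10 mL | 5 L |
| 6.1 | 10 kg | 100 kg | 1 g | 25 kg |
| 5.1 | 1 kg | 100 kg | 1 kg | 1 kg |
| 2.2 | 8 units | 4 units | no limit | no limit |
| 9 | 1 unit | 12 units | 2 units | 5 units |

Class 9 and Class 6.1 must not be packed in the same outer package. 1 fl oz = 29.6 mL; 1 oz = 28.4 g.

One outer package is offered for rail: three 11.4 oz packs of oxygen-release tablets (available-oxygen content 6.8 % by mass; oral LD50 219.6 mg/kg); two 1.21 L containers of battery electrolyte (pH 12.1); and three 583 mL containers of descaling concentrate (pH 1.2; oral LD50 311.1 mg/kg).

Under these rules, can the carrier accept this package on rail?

Yes

With available-oxygen content 6.8 % by mass (≥ 4.5 % by mass), the oxygen-release tablets fall in Class 5.1.
The battery electrolyte has pH 12.1, which is ≥ 11.5, so it is Class 8 (Corrosive).
pH 1.2 meets the Class 8 criterion (Corrosive), so the descaling concentrate is Class 8.
Total Class 8: (two 1.21 L containers = 2.42 L) + (three 583 mL containers = 1.749 L) = 4.169 L.
That is within the Class 8 rail limit of 5 L.
Class 5.1 quantity: three 11.4 oz packs = 971.28 g.
971.28 g is within the rail limit of 1 kg for Class 5.1.
The segregation rule (Class 9 with Class 6.1) does not apply to Class 8 with Class 5.1.
Every hazard class is within its rail limit and no segregation rule is violated.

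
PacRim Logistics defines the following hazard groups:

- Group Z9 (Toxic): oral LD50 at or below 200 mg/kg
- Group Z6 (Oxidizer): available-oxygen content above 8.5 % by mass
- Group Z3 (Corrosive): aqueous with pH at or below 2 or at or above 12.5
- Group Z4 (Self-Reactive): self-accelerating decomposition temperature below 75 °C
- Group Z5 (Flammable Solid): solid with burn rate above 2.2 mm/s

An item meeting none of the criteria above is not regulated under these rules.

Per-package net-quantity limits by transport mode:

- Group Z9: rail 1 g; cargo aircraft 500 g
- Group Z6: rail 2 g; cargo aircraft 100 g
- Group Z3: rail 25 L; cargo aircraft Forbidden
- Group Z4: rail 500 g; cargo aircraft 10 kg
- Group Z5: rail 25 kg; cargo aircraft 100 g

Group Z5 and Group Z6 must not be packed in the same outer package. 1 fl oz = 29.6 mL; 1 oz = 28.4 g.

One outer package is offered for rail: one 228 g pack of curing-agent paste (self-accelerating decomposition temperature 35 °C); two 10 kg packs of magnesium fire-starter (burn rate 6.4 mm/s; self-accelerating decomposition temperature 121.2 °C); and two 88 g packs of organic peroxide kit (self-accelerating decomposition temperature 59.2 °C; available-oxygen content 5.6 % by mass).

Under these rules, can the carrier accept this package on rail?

Yes

Self-accelerating decomposition temperature 35 °C meets the Group Z4 criterion (Self-Reactive), so the curing-agent paste is Group Z4.
The magnesium fire-starter has burn rate 6.4 mm/s, which is > 2.2 mm/s, so it is Group Z5 (Flammable Solid).
Organic peroxide kit: self-accelerating decomposition temperature 59.2 °C < 75 °C → Group Z4 (Self-Reactive).
Group Z5 quantity: two 10 kg packs = 20 kg.
That is within the Group Z5 rail limit of 25 kg.
Group Z4 net quantity: 228 g + (two 88 g packs = 176 g) = 404 g.
404 g ≤ 500 g (rail limit, Group Z4) — within limit.
The segregation rule (Group Z5 with Group Z6) does not apply to Group Z5 with Group Z4.
Every hazard group is within its rail limit and no segregation rule is violated.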